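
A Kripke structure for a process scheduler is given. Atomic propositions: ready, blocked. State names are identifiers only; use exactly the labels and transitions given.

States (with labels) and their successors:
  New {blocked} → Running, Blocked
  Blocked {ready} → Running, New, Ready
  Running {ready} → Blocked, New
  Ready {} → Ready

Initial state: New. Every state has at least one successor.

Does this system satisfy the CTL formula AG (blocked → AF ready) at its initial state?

Satisfied

States satisfying blocked → AF ready: {New, Blocked, Running, Ready}.
States satisfying AG (blocked → AF ready): {New, Blocked, Running, Ready}.
Every state reachable from New satisfies blocked → AF ready.
New ∈ Sat(AG (blocked → AF ready)).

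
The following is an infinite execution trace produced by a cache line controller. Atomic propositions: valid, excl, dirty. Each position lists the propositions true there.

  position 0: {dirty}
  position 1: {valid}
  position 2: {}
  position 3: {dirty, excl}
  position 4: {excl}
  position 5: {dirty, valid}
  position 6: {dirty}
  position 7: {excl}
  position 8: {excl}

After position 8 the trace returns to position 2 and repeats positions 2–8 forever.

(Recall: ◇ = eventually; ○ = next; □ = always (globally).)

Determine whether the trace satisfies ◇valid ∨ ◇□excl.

valid holds at position 1, which is reachable from 0, so ◇valid holds.
□excl is false at every position 0..8, so it never becomes true and ◇□excl fails.
At position 0: ◇valid is true; ◇□excl is false; so ◇valid ∨ ◇□excl is true.

Satisfied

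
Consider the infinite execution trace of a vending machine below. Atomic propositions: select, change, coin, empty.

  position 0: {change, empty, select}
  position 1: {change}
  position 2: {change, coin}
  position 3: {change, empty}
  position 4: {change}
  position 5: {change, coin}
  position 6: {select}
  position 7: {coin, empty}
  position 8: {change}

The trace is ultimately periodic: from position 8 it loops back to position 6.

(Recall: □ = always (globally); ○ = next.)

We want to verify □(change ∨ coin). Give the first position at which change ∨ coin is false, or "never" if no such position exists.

6

Check change ∨ coin at each position in order: 0 ✓, 1 ✓, 2 ✓, 3 ✓, 4 ✓, 5 ✓.
At position 6 the labels are {select}, so change ∨ coin is false there. This is the first violation.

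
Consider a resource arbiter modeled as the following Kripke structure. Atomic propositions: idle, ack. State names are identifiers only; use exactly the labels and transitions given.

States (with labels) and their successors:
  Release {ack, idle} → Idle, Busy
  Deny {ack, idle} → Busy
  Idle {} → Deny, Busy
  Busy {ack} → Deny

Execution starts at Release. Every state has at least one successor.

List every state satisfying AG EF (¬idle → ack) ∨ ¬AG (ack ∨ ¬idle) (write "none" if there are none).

States satisfying EF (¬idle → ack): {Release, Deny, Idle, Busy}.
States satisfying AG EF (¬idle → ack): {Release, Deny, Idle, Busy}.
States satisfying ack ∨ ¬idle: {Release, Deny, Idle, Busy}.
States satisfying AG (ack ∨ ¬idle): {Release, Deny, Idle, Busy}.
States satisfying ¬AG (ack ∨ ¬idle): ∅.
States satisfying AG EF (¬idle → ack) ∨ ¬AG (ack ∨ ¬idle): {Release, Deny, Idle, Busy}.

{Release, Deny, Idle, Busy}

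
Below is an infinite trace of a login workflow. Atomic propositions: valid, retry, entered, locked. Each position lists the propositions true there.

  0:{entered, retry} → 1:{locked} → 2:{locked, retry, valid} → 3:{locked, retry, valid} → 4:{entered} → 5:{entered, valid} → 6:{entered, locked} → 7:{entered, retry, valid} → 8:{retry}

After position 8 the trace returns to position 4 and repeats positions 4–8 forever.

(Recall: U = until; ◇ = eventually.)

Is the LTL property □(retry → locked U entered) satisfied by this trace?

No

retry → locked U entered must hold at every position from 0 onward. It fails at position 8, so □(retry → locked U entered) is false.
Positions where retry holds: 0, 2, 3, 7, 8.
Check locked U entered at each: 0→ok, 2→ok, 3→ok, 7→ok, 8→fails.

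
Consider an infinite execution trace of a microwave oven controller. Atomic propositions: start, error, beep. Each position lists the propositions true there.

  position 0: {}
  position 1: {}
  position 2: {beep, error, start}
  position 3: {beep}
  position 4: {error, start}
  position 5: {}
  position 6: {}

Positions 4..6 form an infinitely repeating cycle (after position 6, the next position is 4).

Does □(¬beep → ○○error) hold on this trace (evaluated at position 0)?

No

¬beep → ○○error must hold at every position from 0 onward. It fails at position 1, so □(¬beep → ○○error) is false.
Positions where ¬beep holds: 0, 1, 4, 5, 6.
Check ○○error at each: 0→ok, 1→fails, 4→fails, 5→ok, 6→fails.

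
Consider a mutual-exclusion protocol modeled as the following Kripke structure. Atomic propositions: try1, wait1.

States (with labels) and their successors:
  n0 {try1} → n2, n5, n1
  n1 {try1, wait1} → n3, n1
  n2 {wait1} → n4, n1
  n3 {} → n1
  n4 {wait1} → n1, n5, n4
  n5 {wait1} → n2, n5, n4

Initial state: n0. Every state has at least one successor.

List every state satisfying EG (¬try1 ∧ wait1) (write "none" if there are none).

States satisfying ¬try1 ∧ wait1: {n2, n4, n5}.
States satisfying EG (¬try1 ∧ wait1): {n2, n4, n5}.

{n2, n4, n5}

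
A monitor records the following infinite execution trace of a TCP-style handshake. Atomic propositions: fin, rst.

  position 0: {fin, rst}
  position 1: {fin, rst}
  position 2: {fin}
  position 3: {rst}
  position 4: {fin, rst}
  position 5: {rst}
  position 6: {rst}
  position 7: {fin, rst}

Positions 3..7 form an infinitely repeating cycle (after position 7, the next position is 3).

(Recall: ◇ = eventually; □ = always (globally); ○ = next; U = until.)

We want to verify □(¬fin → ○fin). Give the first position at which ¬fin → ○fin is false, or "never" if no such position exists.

5

Check ¬fin → ○fin at each position in order: 0 ✓, 1 ✓, 2 ✓, 3 ✓, 4 ✓.
At position 5 the labels are {rst} and the next position 6 has {rst}, so ¬fin → ○fin is false there. This is the first violation.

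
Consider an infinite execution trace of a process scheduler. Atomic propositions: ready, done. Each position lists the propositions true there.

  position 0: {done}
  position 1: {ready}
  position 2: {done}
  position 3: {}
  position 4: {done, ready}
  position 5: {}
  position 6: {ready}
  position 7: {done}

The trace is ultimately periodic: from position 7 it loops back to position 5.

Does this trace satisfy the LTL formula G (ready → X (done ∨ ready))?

ready → X (done ∨ ready) must hold at every position from 0 onward. It fails at position 4, so G (ready → X (done ∨ ready)) is false.
Positions where ready holds: 1, 4, 6.
Check X (done ∨ ready) at each: 1→ok, 4→fails, 6→ok.

No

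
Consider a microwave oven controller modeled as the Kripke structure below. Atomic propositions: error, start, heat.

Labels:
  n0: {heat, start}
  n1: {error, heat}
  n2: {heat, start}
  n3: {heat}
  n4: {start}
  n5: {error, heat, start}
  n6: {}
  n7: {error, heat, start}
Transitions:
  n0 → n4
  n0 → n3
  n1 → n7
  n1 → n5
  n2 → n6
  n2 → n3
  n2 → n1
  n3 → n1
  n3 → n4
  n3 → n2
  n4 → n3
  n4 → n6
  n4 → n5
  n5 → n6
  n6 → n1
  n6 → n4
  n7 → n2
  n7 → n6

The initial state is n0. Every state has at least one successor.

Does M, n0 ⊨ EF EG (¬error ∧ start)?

States satisfying EG (¬error ∧ start): ∅.
States satisfying EF EG (¬error ∧ start): ∅.
No suitable path/successor from n0 witnesses the formula.
n0 ∉ Sat(EF EG (¬error ∧ start)).

Violated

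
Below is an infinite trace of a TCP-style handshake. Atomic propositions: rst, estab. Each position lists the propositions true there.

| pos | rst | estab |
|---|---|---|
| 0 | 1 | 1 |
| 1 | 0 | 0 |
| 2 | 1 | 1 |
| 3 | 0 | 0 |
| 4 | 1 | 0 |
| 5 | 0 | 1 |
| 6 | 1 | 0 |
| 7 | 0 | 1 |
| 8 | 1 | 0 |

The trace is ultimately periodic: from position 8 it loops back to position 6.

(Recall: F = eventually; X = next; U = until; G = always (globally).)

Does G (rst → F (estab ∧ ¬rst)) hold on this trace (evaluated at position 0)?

rst → F (estab ∧ ¬rst) holds at every position 0..8, and those are all positions ever visited, so G (rst → F (estab ∧ ¬rst)) holds.
Positions where rst holds: 0, 2, 4, 6, 8.
Check F (estab ∧ ¬rst) at each: 0→ok, 2→ok, 4→ok, 6→ok, 8→ok.

Holds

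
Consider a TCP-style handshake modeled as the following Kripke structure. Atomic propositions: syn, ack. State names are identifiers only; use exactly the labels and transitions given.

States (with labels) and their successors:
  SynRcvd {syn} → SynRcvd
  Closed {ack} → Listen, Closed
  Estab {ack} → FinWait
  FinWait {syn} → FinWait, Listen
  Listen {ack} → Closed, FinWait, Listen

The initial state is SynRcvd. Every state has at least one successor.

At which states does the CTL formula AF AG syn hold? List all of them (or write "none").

States satisfying AG syn: {SynRcvd}.
States satisfying AF AG syn: {SynRcvd}.

{SynRcvd}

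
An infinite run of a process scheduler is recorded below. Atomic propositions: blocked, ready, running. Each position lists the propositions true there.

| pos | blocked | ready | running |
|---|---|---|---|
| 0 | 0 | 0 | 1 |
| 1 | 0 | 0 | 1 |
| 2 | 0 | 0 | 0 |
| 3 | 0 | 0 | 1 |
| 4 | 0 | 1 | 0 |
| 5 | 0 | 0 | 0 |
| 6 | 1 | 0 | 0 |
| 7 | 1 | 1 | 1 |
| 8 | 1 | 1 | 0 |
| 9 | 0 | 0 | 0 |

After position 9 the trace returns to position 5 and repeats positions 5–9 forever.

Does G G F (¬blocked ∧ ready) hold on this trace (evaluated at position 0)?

Does not hold

G F (¬blocked ∧ ready) must hold at every position from 0 onward. It fails at position 0, so G G F (¬blocked ∧ ready) is false.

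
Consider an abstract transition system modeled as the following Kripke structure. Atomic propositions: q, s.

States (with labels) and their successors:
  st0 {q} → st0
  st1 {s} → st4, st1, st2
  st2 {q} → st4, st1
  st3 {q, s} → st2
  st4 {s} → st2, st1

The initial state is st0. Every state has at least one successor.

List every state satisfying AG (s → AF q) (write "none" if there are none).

States satisfying s → AF q: {st0, st2, st3}.
States satisfying AG (s → AF q): {st0}.

{st0}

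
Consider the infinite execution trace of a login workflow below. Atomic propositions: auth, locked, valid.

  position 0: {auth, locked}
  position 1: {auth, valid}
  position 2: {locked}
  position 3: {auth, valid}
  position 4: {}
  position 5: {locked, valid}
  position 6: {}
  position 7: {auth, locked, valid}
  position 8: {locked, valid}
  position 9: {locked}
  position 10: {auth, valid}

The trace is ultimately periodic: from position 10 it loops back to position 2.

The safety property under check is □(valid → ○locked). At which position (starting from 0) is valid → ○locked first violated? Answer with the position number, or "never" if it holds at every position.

Check valid → ○locked at each position in order: 0 ✓, 1 ✓, 2 ✓.
At position 3 the labels are {auth, valid} and the next position 4 has {}, so valid → ○locked is false there. This is the first violation.

3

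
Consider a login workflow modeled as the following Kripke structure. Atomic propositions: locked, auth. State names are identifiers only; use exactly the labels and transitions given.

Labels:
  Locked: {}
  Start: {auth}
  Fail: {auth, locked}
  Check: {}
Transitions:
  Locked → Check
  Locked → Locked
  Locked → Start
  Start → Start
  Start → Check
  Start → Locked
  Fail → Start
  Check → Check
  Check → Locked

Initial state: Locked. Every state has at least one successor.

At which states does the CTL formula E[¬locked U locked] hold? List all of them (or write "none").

{Fail}

States satisfying ¬locked: {Locked, Start, Check}.
States satisfying locked: {Fail}.
States satisfying E[¬locked U locked]: {Fail}.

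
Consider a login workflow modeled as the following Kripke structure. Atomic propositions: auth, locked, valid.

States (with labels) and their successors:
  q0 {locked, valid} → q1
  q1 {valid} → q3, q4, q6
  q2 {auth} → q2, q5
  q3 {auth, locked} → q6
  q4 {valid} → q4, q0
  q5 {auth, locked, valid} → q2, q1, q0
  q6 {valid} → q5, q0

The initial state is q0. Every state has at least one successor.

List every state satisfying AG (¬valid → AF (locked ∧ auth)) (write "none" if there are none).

none

States satisfying ¬valid → AF (locked ∧ auth): {q0, q1, q3, q4, q5, q6}.
States satisfying AG (¬valid → AF (locked ∧ auth)): ∅.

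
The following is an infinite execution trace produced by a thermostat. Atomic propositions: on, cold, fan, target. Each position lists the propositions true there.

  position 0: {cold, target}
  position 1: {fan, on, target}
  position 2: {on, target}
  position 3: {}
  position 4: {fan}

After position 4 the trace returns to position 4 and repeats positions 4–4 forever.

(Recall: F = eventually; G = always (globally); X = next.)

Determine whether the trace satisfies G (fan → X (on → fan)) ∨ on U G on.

fan → X (on → fan) must hold at every position from 0 onward. It fails at position 1, so G (fan → X (on → fan)) is false.
Positions where fan holds: 1, 4.
Check X (on → fan) at each: 1→fails, 4→ok.
Walking from position 0: at position 0, G on has not yet held and on fails, so on U G on is false.
At position 0: G (fan → X (on → fan)) is false; on U G on is false; so G (fan → X (on → fan)) ∨ on U G on is false.

Does not hold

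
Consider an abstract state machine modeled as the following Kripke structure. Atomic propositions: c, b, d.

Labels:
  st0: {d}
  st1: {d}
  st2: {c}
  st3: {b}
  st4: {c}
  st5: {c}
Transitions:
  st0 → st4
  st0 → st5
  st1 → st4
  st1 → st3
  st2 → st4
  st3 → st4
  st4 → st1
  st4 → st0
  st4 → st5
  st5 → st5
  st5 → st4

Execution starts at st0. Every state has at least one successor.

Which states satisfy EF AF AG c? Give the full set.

States satisfying AF AG c: ∅.
States satisfying EF AF AG c: ∅.

none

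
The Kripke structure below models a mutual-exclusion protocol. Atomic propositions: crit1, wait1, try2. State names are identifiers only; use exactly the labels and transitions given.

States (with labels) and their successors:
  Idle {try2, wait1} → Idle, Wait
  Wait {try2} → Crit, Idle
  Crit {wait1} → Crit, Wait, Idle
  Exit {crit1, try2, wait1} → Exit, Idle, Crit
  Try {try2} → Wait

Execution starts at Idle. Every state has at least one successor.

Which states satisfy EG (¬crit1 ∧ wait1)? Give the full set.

{Idle, Crit}

States satisfying ¬crit1 ∧ wait1: {Idle, Crit}.
States satisfying EG (¬crit1 ∧ wait1): {Idle, Crit}.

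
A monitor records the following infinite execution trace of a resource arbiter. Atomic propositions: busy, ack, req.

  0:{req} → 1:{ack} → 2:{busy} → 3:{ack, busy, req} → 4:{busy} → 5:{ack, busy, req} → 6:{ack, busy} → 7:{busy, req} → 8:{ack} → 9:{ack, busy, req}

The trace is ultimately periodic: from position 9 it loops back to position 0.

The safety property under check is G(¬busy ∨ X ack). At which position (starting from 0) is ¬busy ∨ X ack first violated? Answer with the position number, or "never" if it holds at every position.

3

Check ¬busy ∨ X ack at each position in order: 0 ✓, 1 ✓, 2 ✓.
At position 3 the labels are {ack, busy, req} and the next position 4 has {busy}, so ¬busy ∨ X ack is false there. This is the first violation.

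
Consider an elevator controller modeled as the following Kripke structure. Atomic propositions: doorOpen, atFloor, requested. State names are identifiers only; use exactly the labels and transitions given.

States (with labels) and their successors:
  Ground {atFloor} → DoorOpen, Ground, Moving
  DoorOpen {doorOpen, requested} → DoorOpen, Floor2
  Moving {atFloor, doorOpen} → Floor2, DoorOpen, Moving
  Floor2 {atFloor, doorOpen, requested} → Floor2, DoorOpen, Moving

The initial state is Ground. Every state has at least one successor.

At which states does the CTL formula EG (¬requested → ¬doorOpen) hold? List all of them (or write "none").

States satisfying ¬requested → ¬doorOpen: {Ground, DoorOpen, Floor2}.
States satisfying EG (¬requested → ¬doorOpen): {Ground, DoorOpen, Floor2}.

{Ground, DoorOpen, Floor2}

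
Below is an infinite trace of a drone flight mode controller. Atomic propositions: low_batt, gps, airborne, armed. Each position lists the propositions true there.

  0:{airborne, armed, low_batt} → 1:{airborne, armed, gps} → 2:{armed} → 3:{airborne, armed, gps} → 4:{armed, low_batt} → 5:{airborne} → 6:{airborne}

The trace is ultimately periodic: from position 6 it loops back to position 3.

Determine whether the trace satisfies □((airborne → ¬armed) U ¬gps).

Does not hold

(airborne → ¬armed) U ¬gps must hold at every position from 0 onward. It fails at position 1, so □((airborne → ¬armed) U ¬gps) is false.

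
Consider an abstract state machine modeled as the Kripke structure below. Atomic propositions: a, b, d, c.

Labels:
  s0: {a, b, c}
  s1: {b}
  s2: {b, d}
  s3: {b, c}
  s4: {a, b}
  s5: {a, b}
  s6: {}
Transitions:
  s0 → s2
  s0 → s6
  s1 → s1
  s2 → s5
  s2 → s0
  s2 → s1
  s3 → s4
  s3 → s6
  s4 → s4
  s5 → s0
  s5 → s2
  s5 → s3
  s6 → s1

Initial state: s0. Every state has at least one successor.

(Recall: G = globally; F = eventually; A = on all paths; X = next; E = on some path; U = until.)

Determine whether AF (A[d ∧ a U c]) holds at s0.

States satisfying A[d ∧ a U c]: {s0, s3}.
States satisfying AF (A[d ∧ a U c]): {s0, s3}.
s0 ∈ Sat(AF (A[d ∧ a U c])).

Holds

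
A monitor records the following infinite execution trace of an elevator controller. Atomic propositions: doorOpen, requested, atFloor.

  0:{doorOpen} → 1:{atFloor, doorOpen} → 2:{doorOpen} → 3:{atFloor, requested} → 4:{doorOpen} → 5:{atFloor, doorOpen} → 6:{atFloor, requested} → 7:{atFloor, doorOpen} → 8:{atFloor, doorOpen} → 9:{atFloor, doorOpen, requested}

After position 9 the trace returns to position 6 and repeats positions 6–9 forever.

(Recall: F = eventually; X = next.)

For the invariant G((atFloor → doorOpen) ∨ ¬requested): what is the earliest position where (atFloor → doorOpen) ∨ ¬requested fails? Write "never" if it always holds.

Check (atFloor → doorOpen) ∨ ¬requested at each position in order: 0 ✓, 1 ✓, 2 ✓.
At position 3 the labels are {atFloor, requested}, so (atFloor → doorOpen) ∨ ¬requested is false there. This is the first violation.

3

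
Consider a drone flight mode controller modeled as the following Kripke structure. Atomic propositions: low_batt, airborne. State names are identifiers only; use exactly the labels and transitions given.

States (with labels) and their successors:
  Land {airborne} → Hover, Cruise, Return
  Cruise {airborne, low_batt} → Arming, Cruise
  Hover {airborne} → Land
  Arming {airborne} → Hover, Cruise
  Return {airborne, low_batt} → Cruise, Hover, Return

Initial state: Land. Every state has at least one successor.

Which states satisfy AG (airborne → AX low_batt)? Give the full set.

none

States satisfying airborne → AX low_batt: ∅.
States satisfying AG (airborne → AX low_batt): ∅.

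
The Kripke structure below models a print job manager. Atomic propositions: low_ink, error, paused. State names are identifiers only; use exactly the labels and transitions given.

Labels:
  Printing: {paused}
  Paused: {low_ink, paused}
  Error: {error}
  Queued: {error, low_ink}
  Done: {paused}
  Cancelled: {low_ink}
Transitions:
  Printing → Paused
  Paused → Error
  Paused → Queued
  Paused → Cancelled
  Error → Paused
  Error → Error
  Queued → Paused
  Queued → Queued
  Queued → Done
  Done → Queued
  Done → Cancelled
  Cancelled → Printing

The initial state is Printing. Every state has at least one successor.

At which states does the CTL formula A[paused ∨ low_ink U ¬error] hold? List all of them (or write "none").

States satisfying paused ∨ low_ink: {Printing, Paused, Queued, Done, Cancelled}.
States satisfying ¬error: {Printing, Paused, Done, Cancelled}.
States satisfying A[paused ∨ low_ink U ¬error]: {Printing, Paused, Done, Cancelled}.

{Printing, Paused, Done, Cancelled}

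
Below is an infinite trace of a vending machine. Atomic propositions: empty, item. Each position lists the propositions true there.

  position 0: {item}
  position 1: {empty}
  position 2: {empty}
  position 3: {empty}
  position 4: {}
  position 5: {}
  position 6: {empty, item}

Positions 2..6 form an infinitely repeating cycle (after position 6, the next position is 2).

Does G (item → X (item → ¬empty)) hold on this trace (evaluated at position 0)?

Holds

item → X (item → ¬empty) holds at every position 0..6, and those are all positions ever visited, so G (item → X (item → ¬empty)) holds.
Positions where item holds: 0, 6.
Check X (item → ¬empty) at each: 0→ok, 6→ok.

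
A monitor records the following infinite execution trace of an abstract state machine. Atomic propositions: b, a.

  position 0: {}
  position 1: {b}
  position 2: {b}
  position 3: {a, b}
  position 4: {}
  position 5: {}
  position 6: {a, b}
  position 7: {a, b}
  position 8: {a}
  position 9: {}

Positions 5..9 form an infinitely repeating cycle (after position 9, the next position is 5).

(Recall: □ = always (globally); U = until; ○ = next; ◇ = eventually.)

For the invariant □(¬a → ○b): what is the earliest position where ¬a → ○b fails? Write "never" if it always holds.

Check ¬a → ○b at each position in order: 0 ✓, 1 ✓, 2 ✓, 3 ✓.
At position 4 the labels are {} and the next position 5 has {}, so ¬a → ○b is false there. This is the first violation.

4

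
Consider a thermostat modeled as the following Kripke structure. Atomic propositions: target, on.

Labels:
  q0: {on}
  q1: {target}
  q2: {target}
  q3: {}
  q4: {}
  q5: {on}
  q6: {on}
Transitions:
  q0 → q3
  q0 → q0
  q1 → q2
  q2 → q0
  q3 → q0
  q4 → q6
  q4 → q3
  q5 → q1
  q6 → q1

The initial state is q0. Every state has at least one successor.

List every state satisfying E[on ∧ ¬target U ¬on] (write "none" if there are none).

{q0, q1, q2, q3, q4, q5, q6}

States satisfying on ∧ ¬target: {q0, q5, q6}.
States satisfying ¬on: {q1, q2, q3, q4}.
States satisfying E[on ∧ ¬target U ¬on]: {q0, q1, q2, q3, q4, q5, q6}.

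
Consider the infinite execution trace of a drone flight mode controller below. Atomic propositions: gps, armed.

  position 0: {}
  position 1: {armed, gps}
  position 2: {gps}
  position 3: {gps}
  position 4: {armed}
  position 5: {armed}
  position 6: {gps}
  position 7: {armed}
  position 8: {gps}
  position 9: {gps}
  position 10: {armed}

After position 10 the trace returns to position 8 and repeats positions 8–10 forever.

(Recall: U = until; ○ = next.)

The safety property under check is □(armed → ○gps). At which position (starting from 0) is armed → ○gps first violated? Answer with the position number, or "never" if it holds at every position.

4

Check armed → ○gps at each position in order: 0 ✓, 1 ✓, 2 ✓, 3 ✓.
At position 4 the labels are {armed} and the next position 5 has {armed}, so armed → ○gps is false there. This is the first violation.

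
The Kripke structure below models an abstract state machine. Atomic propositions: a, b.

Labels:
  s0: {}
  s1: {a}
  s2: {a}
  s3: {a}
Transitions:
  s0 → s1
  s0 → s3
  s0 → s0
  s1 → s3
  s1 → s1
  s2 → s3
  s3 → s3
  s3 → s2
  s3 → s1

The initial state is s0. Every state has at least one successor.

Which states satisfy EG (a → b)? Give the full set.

{s0}

States satisfying a → b: {s0}.
States satisfying EG (a → b): {s0}.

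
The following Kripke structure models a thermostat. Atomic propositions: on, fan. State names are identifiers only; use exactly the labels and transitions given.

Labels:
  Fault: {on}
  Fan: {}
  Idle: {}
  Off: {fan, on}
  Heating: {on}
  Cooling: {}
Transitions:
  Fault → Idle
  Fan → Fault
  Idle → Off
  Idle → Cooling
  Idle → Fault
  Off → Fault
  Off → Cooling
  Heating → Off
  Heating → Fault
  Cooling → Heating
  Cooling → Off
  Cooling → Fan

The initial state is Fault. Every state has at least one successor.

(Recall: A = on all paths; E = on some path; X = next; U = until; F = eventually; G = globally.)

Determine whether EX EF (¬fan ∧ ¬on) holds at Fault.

Satisfied

States satisfying EF (¬fan ∧ ¬on): {Fault, Fan, Idle, Off, Heating, Cooling}.
States satisfying EX EF (¬fan ∧ ¬on): {Fault, Fan, Idle, Off, Heating, Cooling}.
Fault ∈ Sat(EX EF (¬fan ∧ ¬on)).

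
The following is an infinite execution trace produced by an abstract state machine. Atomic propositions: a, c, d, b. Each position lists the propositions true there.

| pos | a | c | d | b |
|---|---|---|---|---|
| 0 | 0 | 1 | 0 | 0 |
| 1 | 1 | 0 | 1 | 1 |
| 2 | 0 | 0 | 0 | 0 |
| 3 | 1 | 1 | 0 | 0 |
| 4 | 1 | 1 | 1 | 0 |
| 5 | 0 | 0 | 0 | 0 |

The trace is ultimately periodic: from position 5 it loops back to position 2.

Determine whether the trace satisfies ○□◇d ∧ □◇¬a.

Satisfied

The position after 0 is 1; □◇d is true there.
◇¬a holds at every position 0..5, and those are all positions ever visited, so □◇¬a holds.
At position 0: ○□◇d is true; □◇¬a is true; so ○□◇d ∧ □◇¬a is true.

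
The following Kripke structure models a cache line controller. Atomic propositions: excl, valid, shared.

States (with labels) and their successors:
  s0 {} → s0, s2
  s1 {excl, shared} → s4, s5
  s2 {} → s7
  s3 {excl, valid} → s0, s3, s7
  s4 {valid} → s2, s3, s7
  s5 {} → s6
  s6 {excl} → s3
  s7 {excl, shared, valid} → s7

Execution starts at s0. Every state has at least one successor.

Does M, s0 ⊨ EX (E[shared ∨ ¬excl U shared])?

States satisfying E[shared ∨ ¬excl U shared]: {s0, s1, s2, s4, s7}.
States satisfying EX (E[shared ∨ ¬excl U shared]): {s0, s1, s2, s3, s4, s7}.
s0 ∈ Sat(EX (E[shared ∨ ¬excl U shared])).

Satisfied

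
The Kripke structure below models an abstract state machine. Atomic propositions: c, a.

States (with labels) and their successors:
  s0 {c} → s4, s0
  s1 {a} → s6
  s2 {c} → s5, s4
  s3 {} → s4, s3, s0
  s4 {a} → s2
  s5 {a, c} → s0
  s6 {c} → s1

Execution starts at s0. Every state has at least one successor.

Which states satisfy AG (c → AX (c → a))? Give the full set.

States satisfying c → AX (c → a): {s1, s2, s3, s4, s6}.
States satisfying AG (c → AX (c → a)): {s1, s6}.

{s1, s6}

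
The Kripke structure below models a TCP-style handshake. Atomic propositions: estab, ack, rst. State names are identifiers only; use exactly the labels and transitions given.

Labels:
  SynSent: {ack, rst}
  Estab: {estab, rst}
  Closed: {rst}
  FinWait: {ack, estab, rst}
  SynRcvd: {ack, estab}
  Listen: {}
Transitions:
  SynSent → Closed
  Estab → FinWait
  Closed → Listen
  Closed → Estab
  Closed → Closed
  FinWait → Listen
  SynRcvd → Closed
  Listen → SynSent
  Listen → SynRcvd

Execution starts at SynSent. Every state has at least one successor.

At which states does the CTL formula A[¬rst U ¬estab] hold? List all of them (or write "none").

{SynSent, Closed, SynRcvd, Listen}

States satisfying ¬rst: {SynRcvd, Listen}.
States satisfying ¬estab: {SynSent, Closed, Listen}.
States satisfying A[¬rst U ¬estab]: {SynSent, Closed, SynRcvd, Listen}.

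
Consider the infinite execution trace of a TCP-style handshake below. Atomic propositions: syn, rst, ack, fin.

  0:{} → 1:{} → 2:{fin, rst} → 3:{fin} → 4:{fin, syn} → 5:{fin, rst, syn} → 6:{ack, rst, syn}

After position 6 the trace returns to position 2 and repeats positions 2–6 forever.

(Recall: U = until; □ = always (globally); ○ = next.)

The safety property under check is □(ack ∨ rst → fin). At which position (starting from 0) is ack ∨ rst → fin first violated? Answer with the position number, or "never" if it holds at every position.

6

Check ack ∨ rst → fin at each position in order: 0 ✓, 1 ✓, 2 ✓, 3 ✓, 4 ✓, 5 ✓.
At position 6 the labels are {ack, rst, syn}, so ack ∨ rst → fin is false there. This is the first violation.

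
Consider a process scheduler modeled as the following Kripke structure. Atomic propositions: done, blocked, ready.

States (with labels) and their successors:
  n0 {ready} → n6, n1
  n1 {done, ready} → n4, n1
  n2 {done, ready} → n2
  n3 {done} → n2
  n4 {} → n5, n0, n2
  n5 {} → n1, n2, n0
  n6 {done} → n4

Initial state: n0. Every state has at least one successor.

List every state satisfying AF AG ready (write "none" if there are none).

States satisfying AG ready: {n2}.
States satisfying AF AG ready: {n2, n3}.

{n2, n3}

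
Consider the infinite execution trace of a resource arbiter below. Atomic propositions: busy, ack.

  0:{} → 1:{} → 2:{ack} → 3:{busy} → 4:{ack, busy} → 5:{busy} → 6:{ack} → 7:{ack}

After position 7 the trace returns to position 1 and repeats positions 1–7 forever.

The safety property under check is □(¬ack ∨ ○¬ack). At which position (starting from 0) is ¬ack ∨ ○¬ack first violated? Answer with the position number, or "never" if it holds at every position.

6

Check ¬ack ∨ ○¬ack at each position in order: 0 ✓, 1 ✓, 2 ✓, 3 ✓, 4 ✓, 5 ✓.
At position 6 the labels are {ack} and the next position 7 has {ack}, so ¬ack ∨ ○¬ack is false there. This is the first violation.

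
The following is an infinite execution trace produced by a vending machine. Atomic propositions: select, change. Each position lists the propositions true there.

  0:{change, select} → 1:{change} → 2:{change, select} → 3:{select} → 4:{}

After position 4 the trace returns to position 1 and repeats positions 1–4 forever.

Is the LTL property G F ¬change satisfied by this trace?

Yes

F ¬change holds at every position 0..4, and those are all positions ever visited, so G F ¬change holds.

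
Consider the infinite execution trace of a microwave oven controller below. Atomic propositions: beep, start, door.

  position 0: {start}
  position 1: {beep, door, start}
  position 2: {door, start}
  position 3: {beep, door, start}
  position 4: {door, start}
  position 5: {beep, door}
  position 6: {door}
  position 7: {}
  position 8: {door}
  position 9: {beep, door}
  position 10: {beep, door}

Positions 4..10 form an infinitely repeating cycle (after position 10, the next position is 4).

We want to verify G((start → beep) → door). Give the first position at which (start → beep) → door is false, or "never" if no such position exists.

Check (start → beep) → door at each position in order: 0 ✓, 1 ✓, 2 ✓, 3 ✓, 4 ✓, 5 ✓, 6 ✓.
At position 7 the labels are {}, so (start → beep) → door is false there. This is the first violation.

7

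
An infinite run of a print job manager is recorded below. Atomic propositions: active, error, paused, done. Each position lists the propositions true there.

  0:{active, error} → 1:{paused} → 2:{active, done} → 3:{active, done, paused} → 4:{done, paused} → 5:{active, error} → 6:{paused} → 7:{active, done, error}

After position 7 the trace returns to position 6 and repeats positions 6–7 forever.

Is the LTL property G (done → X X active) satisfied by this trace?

No

done → X X active must hold at every position from 0 onward. It fails at position 2, so G (done → X X active) is false.
Positions where done holds: 2, 3, 4, 7.
Check X X active at each: 2→fails, 3→ok, 4→fails, 7→ok.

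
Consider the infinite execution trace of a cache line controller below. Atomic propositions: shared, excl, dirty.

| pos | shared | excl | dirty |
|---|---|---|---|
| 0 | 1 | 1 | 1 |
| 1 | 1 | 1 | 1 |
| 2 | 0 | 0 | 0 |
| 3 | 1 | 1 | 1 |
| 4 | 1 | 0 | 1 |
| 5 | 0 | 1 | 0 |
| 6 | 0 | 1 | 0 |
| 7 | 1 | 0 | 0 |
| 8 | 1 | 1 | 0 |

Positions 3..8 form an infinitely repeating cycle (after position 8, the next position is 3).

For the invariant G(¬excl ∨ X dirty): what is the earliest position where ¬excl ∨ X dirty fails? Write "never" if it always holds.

Check ¬excl ∨ X dirty at each position in order: 0 ✓.
At position 1 the labels are {dirty, excl, shared} and the next position 2 has {}, so ¬excl ∨ X dirty is false there. This is the first violation.

1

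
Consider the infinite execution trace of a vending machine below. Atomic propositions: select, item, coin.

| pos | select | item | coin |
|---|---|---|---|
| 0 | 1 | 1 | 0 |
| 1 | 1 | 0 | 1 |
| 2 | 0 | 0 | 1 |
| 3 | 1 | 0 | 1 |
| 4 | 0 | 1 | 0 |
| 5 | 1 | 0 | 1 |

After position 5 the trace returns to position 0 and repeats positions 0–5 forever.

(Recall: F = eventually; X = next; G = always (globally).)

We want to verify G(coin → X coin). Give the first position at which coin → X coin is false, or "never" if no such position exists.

3

Check coin → X coin at each position in order: 0 ✓, 1 ✓, 2 ✓.
At position 3 the labels are {coin, select} and the next position 4 has {item}, so coin → X coin is false there. This is the first violation.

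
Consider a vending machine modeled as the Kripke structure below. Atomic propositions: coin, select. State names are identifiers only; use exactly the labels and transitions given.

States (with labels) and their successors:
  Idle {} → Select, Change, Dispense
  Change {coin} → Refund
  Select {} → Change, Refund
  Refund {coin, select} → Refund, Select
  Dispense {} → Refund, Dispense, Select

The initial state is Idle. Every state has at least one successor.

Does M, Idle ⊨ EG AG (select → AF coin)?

Holds

States satisfying AG (select → AF coin): {Idle, Change, Select, Refund, Dispense}.
States satisfying EG AG (select → AF coin): {Idle, Change, Select, Refund, Dispense}.
Idle ∈ Sat(EG AG (select → AF coin)).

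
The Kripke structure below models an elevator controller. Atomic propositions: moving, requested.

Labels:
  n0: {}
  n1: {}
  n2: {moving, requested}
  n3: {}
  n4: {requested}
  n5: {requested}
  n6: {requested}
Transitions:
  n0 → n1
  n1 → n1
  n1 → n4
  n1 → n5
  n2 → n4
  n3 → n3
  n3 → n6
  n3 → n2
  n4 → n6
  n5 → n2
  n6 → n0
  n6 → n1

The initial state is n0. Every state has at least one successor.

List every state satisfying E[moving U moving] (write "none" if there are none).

States satisfying moving: {n2}.
States satisfying E[moving U moving]: {n2}.

{n2}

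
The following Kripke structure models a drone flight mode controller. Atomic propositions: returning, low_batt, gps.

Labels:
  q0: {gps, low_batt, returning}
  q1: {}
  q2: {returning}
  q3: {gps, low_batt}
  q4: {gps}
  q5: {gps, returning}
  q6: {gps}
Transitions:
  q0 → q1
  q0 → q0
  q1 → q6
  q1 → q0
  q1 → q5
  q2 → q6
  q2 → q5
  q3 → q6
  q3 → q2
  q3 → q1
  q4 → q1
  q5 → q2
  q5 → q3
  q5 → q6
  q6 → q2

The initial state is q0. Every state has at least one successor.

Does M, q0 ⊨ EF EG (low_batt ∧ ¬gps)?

Violated

States satisfying EG (low_batt ∧ ¬gps): ∅.
States satisfying EF EG (low_batt ∧ ¬gps): ∅.
No suitable path/successor from q0 witnesses the formula.
q0 ∉ Sat(EF EG (low_batt ∧ ¬gps)).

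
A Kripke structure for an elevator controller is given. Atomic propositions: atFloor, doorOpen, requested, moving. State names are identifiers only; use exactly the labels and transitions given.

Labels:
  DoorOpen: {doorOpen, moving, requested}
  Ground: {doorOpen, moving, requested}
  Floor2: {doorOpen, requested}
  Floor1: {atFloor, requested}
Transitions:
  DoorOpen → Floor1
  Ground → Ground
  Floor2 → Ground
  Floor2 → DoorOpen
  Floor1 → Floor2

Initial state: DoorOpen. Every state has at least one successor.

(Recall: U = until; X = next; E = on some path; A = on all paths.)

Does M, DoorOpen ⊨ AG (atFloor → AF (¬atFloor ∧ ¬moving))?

States satisfying atFloor → AF (¬atFloor ∧ ¬moving): {DoorOpen, Ground, Floor2, Floor1}.
States satisfying AG (atFloor → AF (¬atFloor ∧ ¬moving)): {DoorOpen, Ground, Floor2, Floor1}.
Every state reachable from DoorOpen satisfies atFloor → AF (¬atFloor ∧ ¬moving).
DoorOpen ∈ Sat(AG (atFloor → AF (¬atFloor ∧ ¬moving))).

Holds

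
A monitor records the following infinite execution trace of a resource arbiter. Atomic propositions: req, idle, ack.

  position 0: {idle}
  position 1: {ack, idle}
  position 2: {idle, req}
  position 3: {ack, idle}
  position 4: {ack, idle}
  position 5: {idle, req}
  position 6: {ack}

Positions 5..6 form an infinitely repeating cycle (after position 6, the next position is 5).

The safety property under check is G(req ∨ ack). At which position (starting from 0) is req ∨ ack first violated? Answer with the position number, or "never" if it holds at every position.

0

At position 0 the labels are {idle}, so req ∨ ack is false there. This is the first violation.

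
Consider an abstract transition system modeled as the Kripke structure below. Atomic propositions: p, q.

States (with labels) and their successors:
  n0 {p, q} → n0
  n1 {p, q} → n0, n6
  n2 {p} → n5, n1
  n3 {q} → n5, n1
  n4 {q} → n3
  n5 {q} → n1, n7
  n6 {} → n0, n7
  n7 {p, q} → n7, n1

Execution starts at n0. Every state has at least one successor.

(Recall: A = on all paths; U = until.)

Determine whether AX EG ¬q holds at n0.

Violated

States satisfying EG ¬q: ∅.
States satisfying AX EG ¬q: ∅.
n0 ∉ Sat(AX EG ¬q).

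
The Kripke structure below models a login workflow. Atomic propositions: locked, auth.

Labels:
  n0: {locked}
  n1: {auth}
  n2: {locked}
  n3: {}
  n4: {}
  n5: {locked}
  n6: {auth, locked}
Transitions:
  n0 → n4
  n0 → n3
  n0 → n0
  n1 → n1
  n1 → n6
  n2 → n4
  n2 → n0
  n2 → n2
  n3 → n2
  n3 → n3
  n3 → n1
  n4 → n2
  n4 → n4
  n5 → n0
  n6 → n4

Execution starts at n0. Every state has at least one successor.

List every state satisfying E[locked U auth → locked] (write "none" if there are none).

{n0, n2, n3, n4, n5, n6}

States satisfying locked: {n0, n2, n5, n6}.
States satisfying auth → locked: {n0, n2, n3, n4, n5, n6}.
States satisfying E[locked U auth → locked]: {n0, n2, n3, n4, n5, n6}.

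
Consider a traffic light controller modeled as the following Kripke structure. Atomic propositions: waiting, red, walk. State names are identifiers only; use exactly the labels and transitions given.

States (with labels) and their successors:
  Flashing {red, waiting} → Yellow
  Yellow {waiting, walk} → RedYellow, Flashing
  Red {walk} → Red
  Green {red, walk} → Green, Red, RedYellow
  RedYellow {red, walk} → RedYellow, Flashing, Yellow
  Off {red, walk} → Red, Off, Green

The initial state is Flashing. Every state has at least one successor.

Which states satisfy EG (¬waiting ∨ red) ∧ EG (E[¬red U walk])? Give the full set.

States satisfying ¬waiting ∨ red: {Flashing, Red, Green, RedYellow, Off}.
States satisfying EG (¬waiting ∨ red): {Red, Green, RedYellow, Off}.
States satisfying E[¬red U walk]: {Yellow, Red, Green, RedYellow, Off}.
States satisfying EG (E[¬red U walk]): {Yellow, Red, Green, RedYellow, Off}.
States satisfying EG (¬waiting ∨ red) ∧ EG (E[¬red U walk]): {Red, Green, RedYellow, Off}.

{Red, Green, RedYellow, Off}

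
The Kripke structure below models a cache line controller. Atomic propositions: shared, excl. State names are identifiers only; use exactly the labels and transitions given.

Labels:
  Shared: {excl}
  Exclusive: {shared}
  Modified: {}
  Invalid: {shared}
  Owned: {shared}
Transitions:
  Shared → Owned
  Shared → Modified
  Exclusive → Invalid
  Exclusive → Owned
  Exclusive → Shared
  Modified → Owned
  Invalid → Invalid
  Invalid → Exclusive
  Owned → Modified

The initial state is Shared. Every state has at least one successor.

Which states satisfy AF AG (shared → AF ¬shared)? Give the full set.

{Shared, Modified, Owned}

States satisfying AG (shared → AF ¬shared): {Shared, Modified, Owned}.
States satisfying AF AG (shared → AF ¬shared): {Shared, Modified, Owned}.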